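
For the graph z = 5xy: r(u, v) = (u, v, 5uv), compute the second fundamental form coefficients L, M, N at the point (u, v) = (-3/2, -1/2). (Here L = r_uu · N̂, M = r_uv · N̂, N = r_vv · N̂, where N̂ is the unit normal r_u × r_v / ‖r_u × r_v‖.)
L = 0;  M = 5*sqrt(254)/127;  N = 0

Compute the unit normal N̂(u, v) = (-5*v/sqrt(25*u^2 + 25*v^2 + 1), -5*u/sqrt(25*u^2 + 25*v^2 + 1), 1/sqrt(25*u^2 + 25*v^2 + 1)), and the second partials r_uu, r_uv, r_vv. Take dot products:
  L(u, v) = r_uu · N̂ = 0,
  M(u, v) = r_uv · N̂ = 5/sqrt(25*u^2 + 25*v^2 + 1),
  N(u, v) = r_vv · N̂ = 0.
Evaluating at (u, v) = (-3/2, -1/2):
  L = 0, M = 5*sqrt(254)/127, N = 0.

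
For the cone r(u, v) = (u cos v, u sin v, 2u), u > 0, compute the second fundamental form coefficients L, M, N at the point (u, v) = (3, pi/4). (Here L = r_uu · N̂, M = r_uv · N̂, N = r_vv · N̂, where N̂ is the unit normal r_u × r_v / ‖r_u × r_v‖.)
L = 0;  M = 0;  N = 6*sqrt(5)/5

Compute the unit normal N̂(u, v) = (-2*sqrt(5)*u*cos(v)/(5*Abs(u)), -2*sqrt(5)*u*sin(v)/(5*Abs(u)), sqrt(5)*u/(5*Abs(u))), and the second partials r_uu, r_uv, r_vv. Take dot products:
  L(u, v) = r_uu · N̂ = 0,
  M(u, v) = r_uv · N̂ = 0,
  N(u, v) = r_vv · N̂ = 2*sqrt(5)*u^2/(5*Abs(u)).
Evaluating at (u, v) = (3, pi/4):
  L = 0, M = 0, N = 6*sqrt(5)/5.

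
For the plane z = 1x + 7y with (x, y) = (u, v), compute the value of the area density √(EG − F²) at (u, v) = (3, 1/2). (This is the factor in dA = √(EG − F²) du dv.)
√(EG − F²)|_{(3, 1/2)} = sqrt(51)

E = 2, F = 7, G = 50, so EG − F² = 51. Taking the positive square root: √(EG − F²) = sqrt(51). At (u, v) = (3, 1/2): sqrt(51).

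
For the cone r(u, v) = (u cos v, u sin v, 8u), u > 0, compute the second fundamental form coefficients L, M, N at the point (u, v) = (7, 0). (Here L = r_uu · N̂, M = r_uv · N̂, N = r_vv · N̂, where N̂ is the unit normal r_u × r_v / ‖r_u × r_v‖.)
L = 0;  M = 0;  N = 56*sqrt(65)/65

Compute the unit normal N̂(u, v) = (-8*sqrt(65)*u*cos(v)/(65*Abs(u)), -8*sqrt(65)*u*sin(v)/(65*Abs(u)), sqrt(65)*u/(65*Abs(u))), and the second partials r_uu, r_uv, r_vv. Take dot products:
  L(u, v) = r_uu · N̂ = 0,
  M(u, v) = r_uv · N̂ = 0,
  N(u, v) = r_vv · N̂ = 8*sqrt(65)*u^2/(65*Abs(u)).
Evaluating at (u, v) = (7, 0):
  L = 0, M = 0, N = 56*sqrt(65)/65.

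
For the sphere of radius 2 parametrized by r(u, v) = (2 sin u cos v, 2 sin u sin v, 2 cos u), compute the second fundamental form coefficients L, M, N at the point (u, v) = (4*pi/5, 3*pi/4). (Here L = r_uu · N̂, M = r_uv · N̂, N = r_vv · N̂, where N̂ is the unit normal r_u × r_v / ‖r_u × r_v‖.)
L = -2;  M = 0;  N = -5/4 + sqrt(5)/4

Compute the unit normal N̂(u, v) = (sin(u)^2*cos(v)/Abs(sin(u)), sin(u)^2*sin(v)/Abs(sin(u)), sin(2*u)/(2*Abs(sin(u)))), and the second partials r_uu, r_uv, r_vv. Take dot products:
  L(u, v) = r_uu · N̂ = -2*sin(u)/Abs(sin(u)),
  M(u, v) = r_uv · N̂ = 0,
  N(u, v) = r_vv · N̂ = -2*sin(u)^3/Abs(sin(u)).
Evaluating at (u, v) = (4*pi/5, 3*pi/4):
  L = -2, M = 0, N = -5/4 + sqrt(5)/4.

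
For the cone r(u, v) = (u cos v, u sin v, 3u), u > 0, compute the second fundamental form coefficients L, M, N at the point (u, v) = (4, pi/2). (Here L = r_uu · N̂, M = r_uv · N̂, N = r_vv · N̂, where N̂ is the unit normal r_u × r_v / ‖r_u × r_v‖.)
L = 0;  M = 0;  N = 6*sqrt(10)/5

Compute the unit normal N̂(u, v) = (-3*sqrt(10)*u*cos(v)/(10*Abs(u)), -3*sqrt(10)*u*sin(v)/(10*Abs(u)), sqrt(10)*u/(10*Abs(u))), and the second partials r_uu, r_uv, r_vv. Take dot products:
  L(u, v) = r_uu · N̂ = 0,
  M(u, v) = r_uv · N̂ = 0,
  N(u, v) = r_vv · N̂ = 3*sqrt(10)*u^2/(10*Abs(u)).
Evaluating at (u, v) = (4, pi/2):
  L = 0, M = 0, N = 6*sqrt(10)/5.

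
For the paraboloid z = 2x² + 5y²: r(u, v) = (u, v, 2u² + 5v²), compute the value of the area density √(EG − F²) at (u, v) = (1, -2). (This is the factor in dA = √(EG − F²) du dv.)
√(EG − F²)|_{(1, -2)} = sqrt(417)

E = 16*u^2 + 1, F = 40*u*v, G = 100*v^2 + 1, so EG − F² = 16*u^2 + 100*v^2 + 1. Taking the positive square root: √(EG − F²) = sqrt(16*u^2 + 100*v^2 + 1). At (u, v) = (1, -2): sqrt(417).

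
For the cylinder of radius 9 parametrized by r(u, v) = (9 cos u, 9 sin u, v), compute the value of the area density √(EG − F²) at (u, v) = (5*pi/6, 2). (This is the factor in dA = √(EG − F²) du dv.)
√(EG − F²)|_{(5*pi/6, 2)} = 9

E = 81, F = 0, G = 1, so EG − F² = 81. Taking the positive square root: √(EG − F²) = 9. At (u, v) = (5*pi/6, 2): 9.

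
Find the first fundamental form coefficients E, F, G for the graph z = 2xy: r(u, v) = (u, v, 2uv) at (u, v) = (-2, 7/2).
E = 50;  F = -28;  G = 17

Partials: r_u = (1, 0, 2*v), r_v = (0, 1, 2*u). As functions of (u, v):
  E = r_u · r_u = 4*v^2 + 1,
  F = r_u · r_v = 4*u*v,
  G = r_v · r_v = 4*u^2 + 1.
Evaluating at (u, v) = (-2, 7/2): E = 50, F = -28, G = 17.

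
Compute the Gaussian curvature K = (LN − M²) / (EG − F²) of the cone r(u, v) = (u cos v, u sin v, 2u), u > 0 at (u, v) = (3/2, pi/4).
K = 0

Coefficients of the first fundamental form: E = 5, F = 0, G = u^2.
Coefficients of the second fundamental form: L = 0, M = 0, N = 2*sqrt(5)*u^2/(5*Abs(u)).
Assemble K = (LN − M²)/(EG − F²) = 0. At (u, v) = (3/2, pi/4): K = 0.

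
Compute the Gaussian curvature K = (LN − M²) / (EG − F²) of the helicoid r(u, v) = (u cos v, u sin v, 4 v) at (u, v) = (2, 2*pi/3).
K = -1/25

Coefficients of the first fundamental form: E = 1, F = 0, G = u^2 + 16.
Coefficients of the second fundamental form: L = 0, M = -4/sqrt(u^2 + 16), N = 0.
Assemble K = (LN − M²)/(EG − F²) = -16/(u^2 + 16)^2. At (u, v) = (2, 2*pi/3): K = -1/25.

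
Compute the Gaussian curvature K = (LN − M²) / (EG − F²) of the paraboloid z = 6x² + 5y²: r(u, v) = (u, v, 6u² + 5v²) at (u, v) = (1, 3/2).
K = 6/6845

Coefficients of the first fundamental form: E = 144*u^2 + 1, F = 120*u*v, G = 100*v^2 + 1.
Coefficients of the second fundamental form: L = 12/sqrt(144*u^2 + 100*v^2 + 1), M = 0, N = 10/sqrt(144*u^2 + 100*v^2 + 1).
Assemble K = (LN − M²)/(EG − F²) = 120/(20736*u^4 + 28800*u^2*v^2 + 288*u^2 + 10000*v^4 + 200*v^2 + 1). At (u, v) = (1, 3/2): K = 6/6845.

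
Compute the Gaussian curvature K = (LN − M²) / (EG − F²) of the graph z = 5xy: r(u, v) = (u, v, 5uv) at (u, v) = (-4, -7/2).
K = -400/8003241

Coefficients of the first fundamental form: E = 25*v^2 + 1, F = 25*u*v, G = 25*u^2 + 1.
Coefficients of the second fundamental form: L = 0, M = 5/sqrt(25*u^2 + 25*v^2 + 1), N = 0.
Assemble K = (LN − M²)/(EG − F²) = -25/(625*u^4 + 1250*u^2*v^2 + 50*u^2 + 625*v^4 + 50*v^2 + 1). At (u, v) = (-4, -7/2): K = -400/8003241.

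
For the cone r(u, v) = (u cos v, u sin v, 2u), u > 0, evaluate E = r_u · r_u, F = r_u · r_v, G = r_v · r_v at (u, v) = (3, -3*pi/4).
E = 5;  F = 0;  G = 9

Partials: r_u = (cos(v), sin(v), 2), r_v = (-u*sin(v), u*cos(v), 0). As functions of (u, v):
  E = r_u · r_u = 5,
  F = r_u · r_v = 0,
  G = r_v · r_v = u^2.
Evaluating at (u, v) = (3, -3*pi/4): E = 5, F = 0, G = 9.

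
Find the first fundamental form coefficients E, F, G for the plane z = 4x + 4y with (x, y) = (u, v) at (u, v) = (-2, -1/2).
E = 17;  F = 16;  G = 17

Partials: r_u = (1, 0, 4), r_v = (0, 1, 4). As functions of (u, v):
  E = r_u · r_u = 17,
  F = r_u · r_v = 16,
  G = r_v · r_v = 17.
Evaluating at (u, v) = (-2, -1/2): E = 17, F = 16, G = 17.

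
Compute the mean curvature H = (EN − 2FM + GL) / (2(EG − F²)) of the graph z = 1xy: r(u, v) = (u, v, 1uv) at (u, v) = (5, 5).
H = -25*sqrt(51)/2601

With E = v^2 + 1, F = u*v, G = u^2 + 1, L = 0, M = 1/sqrt(u^2 + v^2 + 1), N = 0, assemble
  H = (EN − 2FM + GL) / (2(EG − F²)) = -u*v/(u^2 + v^2 + 1)^(3/2).
At (u, v) = (5, 5): H = -25*sqrt(51)/2601.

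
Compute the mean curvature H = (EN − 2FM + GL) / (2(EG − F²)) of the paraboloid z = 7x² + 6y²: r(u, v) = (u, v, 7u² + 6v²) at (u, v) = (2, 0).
H = 4717*sqrt(785)/616225

With E = 196*u^2 + 1, F = 168*u*v, G = 144*v^2 + 1, L = 14/sqrt(196*u^2 + 144*v^2 + 1), M = 0, N = 12/sqrt(196*u^2 + 144*v^2 + 1), assemble
  H = (EN − 2FM + GL) / (2(EG − F²)) = (1176*u^2 + 1008*v^2 + 13)/(196*u^2 + 144*v^2 + 1)^(3/2).
At (u, v) = (2, 0): H = 4717*sqrt(785)/616225.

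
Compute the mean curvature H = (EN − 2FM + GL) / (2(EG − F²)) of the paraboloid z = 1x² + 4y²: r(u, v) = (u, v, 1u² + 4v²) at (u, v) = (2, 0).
H = 69*sqrt(17)/289

With E = 4*u^2 + 1, F = 16*u*v, G = 64*v^2 + 1, L = 2/sqrt(4*u^2 + 64*v^2 + 1), M = 0, N = 8/sqrt(4*u^2 + 64*v^2 + 1), assemble
  H = (EN − 2FM + GL) / (2(EG − F²)) = (16*u^2 + 64*v^2 + 5)/(4*u^2 + 64*v^2 + 1)^(3/2).
At (u, v) = (2, 0): H = 69*sqrt(17)/289.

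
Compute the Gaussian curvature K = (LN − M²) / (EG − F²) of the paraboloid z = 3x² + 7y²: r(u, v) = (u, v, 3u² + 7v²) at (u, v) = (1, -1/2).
K = 21/1849

Coefficients of the first fundamental form: E = 36*u^2 + 1, F = 84*u*v, G = 196*v^2 + 1.
Coefficients of the second fundamental form: L = 6/sqrt(36*u^2 + 196*v^2 + 1), M = 0, N = 14/sqrt(36*u^2 + 196*v^2 + 1).
Assemble K = (LN − M²)/(EG − F²) = 84/(1296*u^4 + 14112*u^2*v^2 + 72*u^2 + 38416*v^4 + 392*v^2 + 1). At (u, v) = (1, -1/2): K = 21/1849.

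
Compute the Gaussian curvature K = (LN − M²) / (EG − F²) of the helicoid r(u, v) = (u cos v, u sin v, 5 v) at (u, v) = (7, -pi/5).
K = -25/5476

Coefficients of the first fundamental form: E = 1, F = 0, G = u^2 + 25.
Coefficients of the second fundamental form: L = 0, M = -5/sqrt(u^2 + 25), N = 0.
Assemble K = (LN − M²)/(EG − F²) = -25/(u^2 + 25)^2. At (u, v) = (7, -pi/5): K = -25/5476.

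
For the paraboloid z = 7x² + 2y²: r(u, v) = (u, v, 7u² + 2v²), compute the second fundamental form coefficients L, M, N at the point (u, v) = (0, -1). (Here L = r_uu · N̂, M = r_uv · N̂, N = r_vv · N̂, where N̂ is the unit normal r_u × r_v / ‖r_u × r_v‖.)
L = 14*sqrt(17)/17;  M = 0;  N = 4*sqrt(17)/17

Compute the unit normal N̂(u, v) = (-14*u/sqrt(196*u^2 + 16*v^2 + 1), -4*v/sqrt(196*u^2 + 16*v^2 + 1), 1/sqrt(196*u^2 + 16*v^2 + 1)), and the second partials r_uu, r_uv, r_vv. Take dot products:
  L(u, v) = r_uu · N̂ = 14/sqrt(196*u^2 + 16*v^2 + 1),
  M(u, v) = r_uv · N̂ = 0,
  N(u, v) = r_vv · N̂ = 4/sqrt(196*u^2 + 16*v^2 + 1).
Evaluating at (u, v) = (0, -1):
  L = 14*sqrt(17)/17, M = 0, N = 4*sqrt(17)/17.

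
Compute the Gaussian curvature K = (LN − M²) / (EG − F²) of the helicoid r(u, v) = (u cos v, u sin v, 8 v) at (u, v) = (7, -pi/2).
K = -64/12769

Coefficients of the first fundamental form: E = 1, F = 0, G = u^2 + 64.
Coefficients of the second fundamental form: L = 0, M = -8/sqrt(u^2 + 64), N = 0.
Assemble K = (LN − M²)/(EG − F²) = -64/(u^2 + 64)^2. At (u, v) = (7, -pi/2): K = -64/12769.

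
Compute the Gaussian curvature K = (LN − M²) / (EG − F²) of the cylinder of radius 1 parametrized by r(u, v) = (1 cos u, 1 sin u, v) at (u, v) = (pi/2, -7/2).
K = 0

Coefficients of the first fundamental form: E = 1, F = 0, G = 1.
Coefficients of the second fundamental form: L = -1, M = 0, N = 0.
Assemble K = (LN − M²)/(EG − F²) = 0. At (u, v) = (pi/2, -7/2): K = 0.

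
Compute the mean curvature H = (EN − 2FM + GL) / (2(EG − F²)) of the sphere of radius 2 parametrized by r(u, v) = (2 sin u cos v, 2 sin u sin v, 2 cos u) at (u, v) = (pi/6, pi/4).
H = -1/2

With E = 4, F = 0, G = 4*sin(u)^2, L = -2*sin(u)/Abs(sin(u)), M = 0, N = -2*sin(u)^3/Abs(sin(u)), assemble
  H = (EN − 2FM + GL) / (2(EG − F²)) = -sin(u)/(2*Abs(sin(u))).
At (u, v) = (pi/6, pi/4): H = -1/2.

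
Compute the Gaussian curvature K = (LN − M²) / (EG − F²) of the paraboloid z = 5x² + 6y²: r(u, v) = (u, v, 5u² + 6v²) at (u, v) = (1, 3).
K = 120/1951609

Coefficients of the first fundamental form: E = 100*u^2 + 1, F = 120*u*v, G = 144*v^2 + 1.
Coefficients of the second fundamental form: L = 10/sqrt(100*u^2 + 144*v^2 + 1), M = 0, N = 12/sqrt(100*u^2 + 144*v^2 + 1).
Assemble K = (LN − M²)/(EG − F²) = 120/(10000*u^4 + 28800*u^2*v^2 + 200*u^2 + 20736*v^4 + 288*v^2 + 1). At (u, v) = (1, 3): K = 120/1951609.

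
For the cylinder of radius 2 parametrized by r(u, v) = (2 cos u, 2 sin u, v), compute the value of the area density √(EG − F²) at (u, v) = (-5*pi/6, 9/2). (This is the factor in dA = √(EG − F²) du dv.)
√(EG − F²)|_{(-5*pi/6, 9/2)} = 2

E = 4, F = 0, G = 1, so EG − F² = 4. Taking the positive square root: √(EG − F²) = 2. At (u, v) = (-5*pi/6, 9/2): 2.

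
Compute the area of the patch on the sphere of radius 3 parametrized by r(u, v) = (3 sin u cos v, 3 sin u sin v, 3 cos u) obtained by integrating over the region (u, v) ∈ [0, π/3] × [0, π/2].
Area = 9*pi/4

Area = ∫∫ √(EG − F²) du dv with √(EG − F²) = 9*Abs(sin(u)). Integrating over [0, π/3] × [0, π/2] gives 9*pi/4.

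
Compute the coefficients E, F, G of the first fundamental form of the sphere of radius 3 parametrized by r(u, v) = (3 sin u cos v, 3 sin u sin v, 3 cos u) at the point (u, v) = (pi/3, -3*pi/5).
E = 9;  F = 0;  G = 27/4

Partials: r_u = (3*cos(u)*cos(v), 3*sin(v)*cos(u), -3*sin(u)), r_v = (-3*sin(u)*sin(v), 3*sin(u)*cos(v), 0). As functions of (u, v):
  E = r_u · r_u = 9,
  F = r_u · r_v = 0,
  G = r_v · r_v = 9*sin(u)^2.
Evaluating at (u, v) = (pi/3, -3*pi/5): E = 9, F = 0, G = 27/4.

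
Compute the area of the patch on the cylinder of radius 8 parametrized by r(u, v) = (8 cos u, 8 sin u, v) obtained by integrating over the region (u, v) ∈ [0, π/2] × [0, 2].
Area = 8*pi

Area = ∫∫ √(EG − F²) du dv with √(EG − F²) = 8. Integrating over [0, π/2] × [0, 2] gives 8*pi.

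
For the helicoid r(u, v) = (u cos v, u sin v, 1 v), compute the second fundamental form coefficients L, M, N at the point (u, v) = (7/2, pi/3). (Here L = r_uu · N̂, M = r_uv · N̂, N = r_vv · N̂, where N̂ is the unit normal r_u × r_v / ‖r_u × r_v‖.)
L = 0;  M = -2*sqrt(53)/53;  N = 0

Compute the unit normal N̂(u, v) = (sin(v)/sqrt(u^2 + 1), -cos(v)/sqrt(u^2 + 1), u/sqrt(u^2 + 1)), and the second partials r_uu, r_uv, r_vv. Take dot products:
  L(u, v) = r_uu · N̂ = 0,
  M(u, v) = r_uv · N̂ = -1/sqrt(u^2 + 1),
  N(u, v) = r_vv · N̂ = 0.
Evaluating at (u, v) = (7/2, pi/3):
  L = 0, M = -2*sqrt(53)/53, N = 0.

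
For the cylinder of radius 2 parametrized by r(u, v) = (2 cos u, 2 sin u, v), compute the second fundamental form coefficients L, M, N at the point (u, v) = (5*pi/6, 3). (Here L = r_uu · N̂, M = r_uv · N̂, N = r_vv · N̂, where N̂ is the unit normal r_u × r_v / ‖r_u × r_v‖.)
L = -2;  M = 0;  N = 0

Compute the unit normal N̂(u, v) = (cos(u), sin(u), 0), and the second partials r_uu, r_uv, r_vv. Take dot products:
  L(u, v) = r_uu · N̂ = -2,
  M(u, v) = r_uv · N̂ = 0,
  N(u, v) = r_vv · N̂ = 0.
Evaluating at (u, v) = (5*pi/6, 3):
  L = -2, M = 0, N = 0.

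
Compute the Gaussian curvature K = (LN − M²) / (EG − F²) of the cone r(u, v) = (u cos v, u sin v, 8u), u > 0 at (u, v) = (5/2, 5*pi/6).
K = 0

Coefficients of the first fundamental form: E = 65, F = 0, G = u^2.
Coefficients of the second fundamental form: L = 0, M = 0, N = 8*sqrt(65)*u^2/(65*Abs(u)).
Assemble K = (LN − M²)/(EG − F²) = 0. At (u, v) = (5/2, 5*pi/6): K = 0.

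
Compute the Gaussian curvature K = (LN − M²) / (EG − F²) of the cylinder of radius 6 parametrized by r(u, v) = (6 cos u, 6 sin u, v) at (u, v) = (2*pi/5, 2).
K = 0

Coefficients of the first fundamental form: E = 36, F = 0, G = 1.
Coefficients of the second fundamental form: L = -6, M = 0, N = 0.
Assemble K = (LN − M²)/(EG − F²) = 0. At (u, v) = (2*pi/5, 2): K = 0.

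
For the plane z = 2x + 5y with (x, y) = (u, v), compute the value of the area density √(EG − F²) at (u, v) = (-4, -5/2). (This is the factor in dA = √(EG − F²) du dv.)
√(EG − F²)|_{(-4, -5/2)} = sqrt(30)

E = 5, F = 10, G = 26, so EG − F² = 30. Taking the positive square root: √(EG − F²) = sqrt(30). At (u, v) = (-4, -5/2): sqrt(30).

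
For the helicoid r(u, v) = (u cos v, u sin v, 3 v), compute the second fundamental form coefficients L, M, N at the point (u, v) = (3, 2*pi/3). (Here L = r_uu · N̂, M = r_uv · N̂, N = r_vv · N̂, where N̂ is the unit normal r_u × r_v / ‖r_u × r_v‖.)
L = 0;  M = -sqrt(2)/2;  N = 0

Compute the unit normal N̂(u, v) = (3*sin(v)/sqrt(u^2 + 9), -3*cos(v)/sqrt(u^2 + 9), u/sqrt(u^2 + 9)), and the second partials r_uu, r_uv, r_vv. Take dot products:
  L(u, v) = r_uu · N̂ = 0,
  M(u, v) = r_uv · N̂ = -3/sqrt(u^2 + 9),
  N(u, v) = r_vv · N̂ = 0.
Evaluating at (u, v) = (3, 2*pi/3):
  L = 0, M = -sqrt(2)/2, N = 0.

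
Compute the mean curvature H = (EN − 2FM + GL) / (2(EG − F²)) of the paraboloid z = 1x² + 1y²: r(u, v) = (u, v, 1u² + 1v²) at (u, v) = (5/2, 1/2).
H = 28*sqrt(3)/243

With E = 4*u^2 + 1, F = 4*u*v, G = 4*v^2 + 1, L = 2/sqrt(4*u^2 + 4*v^2 + 1), M = 0, N = 2/sqrt(4*u^2 + 4*v^2 + 1), assemble
  H = (EN − 2FM + GL) / (2(EG − F²)) = 2*(2*u^2 + 2*v^2 + 1)/(4*u^2 + 4*v^2 + 1)^(3/2).
At (u, v) = (5/2, 1/2): H = 28*sqrt(3)/243.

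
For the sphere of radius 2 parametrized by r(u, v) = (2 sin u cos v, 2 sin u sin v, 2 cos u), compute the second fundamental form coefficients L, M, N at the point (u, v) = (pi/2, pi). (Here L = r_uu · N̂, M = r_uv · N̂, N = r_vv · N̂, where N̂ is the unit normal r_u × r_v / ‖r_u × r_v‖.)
L = -2;  M = 0;  N = -2

Compute the unit normal N̂(u, v) = (sin(u)^2*cos(v)/Abs(sin(u)), sin(u)^2*sin(v)/Abs(sin(u)), sin(2*u)/(2*Abs(sin(u)))), and the second partials r_uu, r_uv, r_vv. Take dot products:
  L(u, v) = r_uu · N̂ = -2*sin(u)/Abs(sin(u)),
  M(u, v) = r_uv · N̂ = 0,
  N(u, v) = r_vv · N̂ = -2*sin(u)^3/Abs(sin(u)).
Evaluating at (u, v) = (pi/2, pi):
  L = -2, M = 0, N = -2.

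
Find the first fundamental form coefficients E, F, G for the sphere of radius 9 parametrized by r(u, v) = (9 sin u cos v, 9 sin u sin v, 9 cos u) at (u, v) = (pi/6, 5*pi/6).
E = 81;  F = 0;  G = 81/4

Partials: r_u = (9*cos(u)*cos(v), 9*sin(v)*cos(u), -9*sin(u)), r_v = (-9*sin(u)*sin(v), 9*sin(u)*cos(v), 0). As functions of (u, v):
  E = r_u · r_u = 81,
  F = r_u · r_v = 0,
  G = r_v · r_v = 81*sin(u)^2.
Evaluating at (u, v) = (pi/6, 5*pi/6): E = 81, F = 0, G = 81/4.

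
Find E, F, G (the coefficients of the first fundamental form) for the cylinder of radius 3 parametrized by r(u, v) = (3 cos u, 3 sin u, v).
E = 9;  F = 0;  G = 1

Compute partials: r_u = (-3*sin(u), 3*cos(u), 0), r_v = (0, 0, 1). Then
  E = r_u · r_u = 9,
  F = r_u · r_v = 0,
  G = r_v · r_v = 1.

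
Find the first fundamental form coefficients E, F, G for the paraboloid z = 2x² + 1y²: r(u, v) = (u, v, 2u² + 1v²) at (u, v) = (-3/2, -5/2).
E = 37;  F = 30;  G = 26

Partials: r_u = (1, 0, 4*u), r_v = (0, 1, 2*v). As functions of (u, v):
  E = r_u · r_u = 16*u^2 + 1,
  F = r_u · r_v = 8*u*v,
  G = r_v · r_v = 4*v^2 + 1.
Evaluating at (u, v) = (-3/2, -5/2): E = 37, F = 30, G = 26.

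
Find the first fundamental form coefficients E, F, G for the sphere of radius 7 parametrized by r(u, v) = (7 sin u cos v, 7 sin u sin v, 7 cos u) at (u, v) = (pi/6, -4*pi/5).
E = 49;  F = 0;  G = 49/4

Partials: r_u = (7*cos(u)*cos(v), 7*sin(v)*cos(u), -7*sin(u)), r_v = (-7*sin(u)*sin(v), 7*sin(u)*cos(v), 0). As functions of (u, v):
  E = r_u · r_u = 49,
  F = r_u · r_v = 0,
  G = r_v · r_v = 49*sin(u)^2.
Evaluating at (u, v) = (pi/6, -4*pi/5): E = 49, F = 0, G = 49/4.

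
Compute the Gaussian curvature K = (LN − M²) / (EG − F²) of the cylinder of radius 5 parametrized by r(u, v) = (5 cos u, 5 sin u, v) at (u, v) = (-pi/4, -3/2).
K = 0

Coefficients of the first fundamental form: E = 25, F = 0, G = 1.
Coefficients of the second fundamental form: L = -5, M = 0, N = 0.
Assemble K = (LN − M²)/(EG − F²) = 0. At (u, v) = (-pi/4, -3/2): K = 0.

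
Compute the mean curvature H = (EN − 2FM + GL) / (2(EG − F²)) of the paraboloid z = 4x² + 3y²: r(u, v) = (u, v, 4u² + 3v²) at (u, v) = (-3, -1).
H = 1879*sqrt(613)/375769

With E = 64*u^2 + 1, F = 48*u*v, G = 36*v^2 + 1, L = 8/sqrt(64*u^2 + 36*v^2 + 1), M = 0, N = 6/sqrt(64*u^2 + 36*v^2 + 1), assemble
  H = (EN − 2FM + GL) / (2(EG − F²)) = (192*u^2 + 144*v^2 + 7)/(64*u^2 + 36*v^2 + 1)^(3/2).
At (u, v) = (-3, -1): H = 1879*sqrt(613)/375769.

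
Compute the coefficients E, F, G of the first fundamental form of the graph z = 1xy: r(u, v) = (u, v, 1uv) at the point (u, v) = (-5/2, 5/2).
E = 29/4;  F = -25/4;  G = 29/4

Partials: r_u = (1, 0, v), r_v = (0, 1, u). As functions of (u, v):
  E = r_u · r_u = v^2 + 1,
  F = r_u · r_v = u*v,
  G = r_v · r_v = u^2 + 1.
Evaluating at (u, v) = (-5/2, 5/2): E = 29/4, F = -25/4, G = 29/4.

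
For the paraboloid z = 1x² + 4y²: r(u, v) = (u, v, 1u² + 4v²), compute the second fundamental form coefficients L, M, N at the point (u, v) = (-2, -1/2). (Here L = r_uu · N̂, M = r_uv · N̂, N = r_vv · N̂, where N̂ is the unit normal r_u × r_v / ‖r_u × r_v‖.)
L = 2*sqrt(33)/33;  M = 0;  N = 8*sqrt(33)/33

Compute the unit normal N̂(u, v) = (-2*u/sqrt(4*u^2 + 64*v^2 + 1), -8*v/sqrt(4*u^2 + 64*v^2 + 1), 1/sqrt(4*u^2 + 64*v^2 + 1)), and the second partials r_uu, r_uv, r_vv. Take dot products:
  L(u, v) = r_uu · N̂ = 2/sqrt(4*u^2 + 64*v^2 + 1),
  M(u, v) = r_uv · N̂ = 0,
  N(u, v) = r_vv · N̂ = 8/sqrt(4*u^2 + 64*v^2 + 1).
Evaluating at (u, v) = (-2, -1/2):
  L = 2*sqrt(33)/33, M = 0, N = 8*sqrt(33)/33.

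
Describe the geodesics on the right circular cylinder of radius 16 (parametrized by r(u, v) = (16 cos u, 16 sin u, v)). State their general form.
The cylinder is flat (K = 0) and locally isometric to the plane via the development (u, v) ↦ (16 u, v). Geodesics are the pre-images of straight lines: circles (v constant), vertical lines (u constant), and helices (v = c · u + d) for constants c, d.

A right cylinder has E = 16², F = 0, G = 1, so EG − F² = 16², and L = −16, M = N = 0, giving K = (LN − M²)/(EG − F²) = 0 everywhere. A flat surface is locally isometric to the Euclidean plane via the map (u, v) ↦ (16 u, v). Straight lines in the (x̃, ỹ) plane pull back to: (a) horizontal circles (v = const), (b) vertical generators (u = const), and (c) helices (16 u tan θ = v, i.e. v = c · u + d).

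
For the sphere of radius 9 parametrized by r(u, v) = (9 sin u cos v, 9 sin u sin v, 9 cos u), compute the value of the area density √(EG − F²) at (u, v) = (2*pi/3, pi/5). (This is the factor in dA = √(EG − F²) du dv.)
√(EG − F²)|_{(2*pi/3, pi/5)} = 81*sqrt(3)/2

E = 81, F = 0, G = 81*sin(u)^2, so EG − F² = 6561*sin(u)^2. Taking the positive square root: √(EG − F²) = 81*Abs(sin(u)). At (u, v) = (2*pi/3, pi/5): 81*sqrt(3)/2.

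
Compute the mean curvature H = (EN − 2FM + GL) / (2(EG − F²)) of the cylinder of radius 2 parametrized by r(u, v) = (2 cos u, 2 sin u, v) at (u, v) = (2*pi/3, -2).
H = -1/4

With E = 4, F = 0, G = 1, L = -2, M = 0, N = 0, assemble
  H = (EN − 2FM + GL) / (2(EG − F²)) = -1/4.
At (u, v) = (2*pi/3, -2): H = -1/4.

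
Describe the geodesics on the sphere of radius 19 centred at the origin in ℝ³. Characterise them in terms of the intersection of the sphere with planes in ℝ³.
Geodesics on the sphere of radius 19 are great circles — circles of radius 19 obtained as the intersection of the sphere with planes through the origin (the centre of the sphere).

A curve α(t) of nonzero constant speed on the sphere of radius 19 is a geodesic iff its acceleration α̈ is everywhere normal to the surface, i.e. parallel to the radial vector α(t). Then d/dt(α × α̇) = α̇ × α̇ + α × α̈ = 0, so α × α̇ is a constant vector n ≠ 0 and α(t) · n = 0 for all t: α lies in the plane through the origin with normal n. The intersection of that plane with the sphere is a circle of radius 19 (a great circle). Conversely, a great circle traversed at constant speed has centripetal acceleration pointing at the origin, hence normal to the sphere, so every great circle is a geodesic.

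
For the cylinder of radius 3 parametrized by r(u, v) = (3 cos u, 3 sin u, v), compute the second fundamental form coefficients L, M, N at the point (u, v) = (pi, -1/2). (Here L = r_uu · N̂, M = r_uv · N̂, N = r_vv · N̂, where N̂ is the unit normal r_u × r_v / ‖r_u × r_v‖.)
L = -3;  M = 0;  N = 0

Compute the unit normal N̂(u, v) = (cos(u), sin(u), 0), and the second partials r_uu, r_uv, r_vv. Take dot products:
  L(u, v) = r_uu · N̂ = -3,
  M(u, v) = r_uv · N̂ = 0,
  N(u, v) = r_vv · N̂ = 0.
Evaluating at (u, v) = (pi, -1/2):
  L = -3, M = 0, N = 0.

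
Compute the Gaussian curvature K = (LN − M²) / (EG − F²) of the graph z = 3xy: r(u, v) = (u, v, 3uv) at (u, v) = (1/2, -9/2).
K = -36/137641

Coefficients of the first fundamental form: E = 9*v^2 + 1, F = 9*u*v, G = 9*u^2 + 1.
Coefficients of the second fundamental form: L = 0, M = 3/sqrt(9*u^2 + 9*v^2 + 1), N = 0.
Assemble K = (LN − M²)/(EG − F²) = -9/(81*u^4 + 162*u^2*v^2 + 18*u^2 + 81*v^4 + 18*v^2 + 1). At (u, v) = (1/2, -9/2): K = -36/137641.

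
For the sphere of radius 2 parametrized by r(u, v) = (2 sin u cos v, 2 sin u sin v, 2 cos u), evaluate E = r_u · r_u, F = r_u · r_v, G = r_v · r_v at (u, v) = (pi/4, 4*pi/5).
E = 4;  F = 0;  G = 2

Partials: r_u = (2*cos(u)*cos(v), 2*sin(v)*cos(u), -2*sin(u)), r_v = (-2*sin(u)*sin(v), 2*sin(u)*cos(v), 0). As functions of (u, v):
  E = r_u · r_u = 4,
  F = r_u · r_v = 0,
  G = r_v · r_v = 4*sin(u)^2.
Evaluating at (u, v) = (pi/4, 4*pi/5): E = 4, F = 0, G = 2.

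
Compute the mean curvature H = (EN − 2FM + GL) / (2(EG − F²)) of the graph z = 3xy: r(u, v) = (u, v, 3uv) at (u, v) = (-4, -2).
H = -216*sqrt(181)/32761

With E = 9*v^2 + 1, F = 9*u*v, G = 9*u^2 + 1, L = 0, M = 3/sqrt(9*u^2 + 9*v^2 + 1), N = 0, assemble
  H = (EN − 2FM + GL) / (2(EG − F²)) = -27*u*v/(9*u^2 + 9*v^2 + 1)^(3/2).
At (u, v) = (-4, -2): H = -216*sqrt(181)/32761.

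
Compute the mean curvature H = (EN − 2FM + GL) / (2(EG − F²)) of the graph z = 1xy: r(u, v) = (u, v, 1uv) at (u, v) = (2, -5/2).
H = 8*sqrt(5)/135

With E = v^2 + 1, F = u*v, G = u^2 + 1, L = 0, M = 1/sqrt(u^2 + v^2 + 1), N = 0, assemble
  H = (EN − 2FM + GL) / (2(EG − F²)) = -u*v/(u^2 + v^2 + 1)^(3/2).
At (u, v) = (2, -5/2): H = 8*sqrt(5)/135.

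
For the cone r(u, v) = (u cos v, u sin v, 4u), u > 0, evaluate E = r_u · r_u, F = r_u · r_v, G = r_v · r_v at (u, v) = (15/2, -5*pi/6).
E = 17;  F = 0;  G = 225/4

Partials: r_u = (cos(v), sin(v), 4), r_v = (-u*sin(v), u*cos(v), 0). As functions of (u, v):
  E = r_u · r_u = 17,
  F = r_u · r_v = 0,
  G = r_v · r_v = u^2.
Evaluating at (u, v) = (15/2, -5*pi/6): E = 17, F = 0, G = 225/4.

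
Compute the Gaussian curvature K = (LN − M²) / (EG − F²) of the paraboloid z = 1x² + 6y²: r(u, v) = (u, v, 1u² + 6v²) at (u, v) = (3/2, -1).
K = 6/5929

Coefficients of the first fundamental form: E = 4*u^2 + 1, F = 24*u*v, G = 144*v^2 + 1.
Coefficients of the second fundamental form: L = 2/sqrt(4*u^2 + 144*v^2 + 1), M = 0, N = 12/sqrt(4*u^2 + 144*v^2 + 1).
Assemble K = (LN − M²)/(EG − F²) = 24/(16*u^4 + 1152*u^2*v^2 + 8*u^2 + 20736*v^4 + 288*v^2 + 1). At (u, v) = (3/2, -1): K = 6/5929.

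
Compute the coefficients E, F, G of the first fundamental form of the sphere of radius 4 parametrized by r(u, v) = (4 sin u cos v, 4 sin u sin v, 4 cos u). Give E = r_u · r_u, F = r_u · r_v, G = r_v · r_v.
E = 16;  F = 0;  G = 16*sin(u)^2

Compute partials: r_u = (4*cos(u)*cos(v), 4*sin(v)*cos(u), -4*sin(u)), r_v = (-4*sin(u)*sin(v), 4*sin(u)*cos(v), 0). Then
  E = r_u · r_u = 16,
  F = r_u · r_v = 0,
  G = r_v · r_v = 16*sin(u)^2.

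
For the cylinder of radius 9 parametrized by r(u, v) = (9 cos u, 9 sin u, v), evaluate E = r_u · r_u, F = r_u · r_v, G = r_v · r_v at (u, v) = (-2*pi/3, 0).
E = 81;  F = 0;  G = 1

Partials: r_u = (-9*sin(u), 9*cos(u), 0), r_v = (0, 0, 1). As functions of (u, v):
  E = r_u · r_u = 81,
  F = r_u · r_v = 0,
  G = r_v · r_v = 1.
Evaluating at (u, v) = (-2*pi/3, 0): E = 81, F = 0, G = 1.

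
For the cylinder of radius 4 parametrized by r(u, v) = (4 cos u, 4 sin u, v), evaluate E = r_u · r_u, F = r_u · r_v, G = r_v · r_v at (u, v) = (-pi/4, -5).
E = 16;  F = 0;  G = 1

Partials: r_u = (-4*sin(u), 4*cos(u), 0), r_v = (0, 0, 1). As functions of (u, v):
  E = r_u · r_u = 16,
  F = r_u · r_v = 0,
  G = r_v · r_v = 1.
Evaluating at (u, v) = (-pi/4, -5): E = 16, F = 0, G = 1.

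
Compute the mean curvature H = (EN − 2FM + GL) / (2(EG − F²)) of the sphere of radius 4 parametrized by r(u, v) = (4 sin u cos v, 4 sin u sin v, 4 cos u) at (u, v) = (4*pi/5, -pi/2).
H = -1/4

With E = 16, F = 0, G = 16*sin(u)^2, L = -4*sin(u)/Abs(sin(u)), M = 0, N = -4*sin(u)^3/Abs(sin(u)), assemble
  H = (EN − 2FM + GL) / (2(EG − F²)) = -sin(u)/(4*Abs(sin(u))).
At (u, v) = (4*pi/5, -pi/2): H = -1/4.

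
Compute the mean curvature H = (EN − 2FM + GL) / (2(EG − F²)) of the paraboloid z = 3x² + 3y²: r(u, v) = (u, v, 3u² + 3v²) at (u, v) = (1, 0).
H = 114*sqrt(37)/1369

With E = 36*u^2 + 1, F = 36*u*v, G = 36*v^2 + 1, L = 6/sqrt(36*u^2 + 36*v^2 + 1), M = 0, N = 6/sqrt(36*u^2 + 36*v^2 + 1), assemble
  H = (EN − 2FM + GL) / (2(EG − F²)) = 6*(18*u^2 + 18*v^2 + 1)/(36*u^2 + 36*v^2 + 1)^(3/2).
At (u, v) = (1, 0): H = 114*sqrt(37)/1369.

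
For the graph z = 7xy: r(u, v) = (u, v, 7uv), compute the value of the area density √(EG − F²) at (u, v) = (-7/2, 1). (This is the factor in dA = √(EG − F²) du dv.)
√(EG − F²)|_{(-7/2, 1)} = 51/2

E = 49*v^2 + 1, F = 49*u*v, G = 49*u^2 + 1, so EG − F² = 49*u^2 + 49*v^2 + 1. Taking the positive square root: √(EG − F²) = sqrt(49*u^2 + 49*v^2 + 1). At (u, v) = (-7/2, 1): 51/2.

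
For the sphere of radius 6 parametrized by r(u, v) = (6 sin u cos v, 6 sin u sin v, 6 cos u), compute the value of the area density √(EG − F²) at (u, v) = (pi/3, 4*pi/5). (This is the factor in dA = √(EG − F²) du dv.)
√(EG − F²)|_{(pi/3, 4*pi/5)} = 18*sqrt(3)

E = 36, F = 0, G = 36*sin(u)^2, so EG − F² = 1296*sin(u)^2. Taking the positive square root: √(EG − F²) = 36*Abs(sin(u)). At (u, v) = (pi/3, 4*pi/5): 18*sqrt(3).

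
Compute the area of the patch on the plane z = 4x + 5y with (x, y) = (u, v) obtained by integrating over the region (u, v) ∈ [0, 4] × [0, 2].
Area = 8*sqrt(42)

Area = ∫∫ √(EG − F²) du dv with √(EG − F²) = sqrt(42). Integrating over [0, 4] × [0, 2] gives 8*sqrt(42).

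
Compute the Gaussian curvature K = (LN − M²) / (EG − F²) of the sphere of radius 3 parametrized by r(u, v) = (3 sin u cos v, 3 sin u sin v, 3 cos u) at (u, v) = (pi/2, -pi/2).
K = 1/9

Coefficients of the first fundamental form: E = 9, F = 0, G = 9*sin(u)^2.
Coefficients of the second fundamental form: L = -3*sin(u)/Abs(sin(u)), M = 0, N = -3*sin(u)^3/Abs(sin(u)).
Assemble K = (LN − M²)/(EG − F²) = 1/9. At (u, v) = (pi/2, -pi/2): K = 1/9.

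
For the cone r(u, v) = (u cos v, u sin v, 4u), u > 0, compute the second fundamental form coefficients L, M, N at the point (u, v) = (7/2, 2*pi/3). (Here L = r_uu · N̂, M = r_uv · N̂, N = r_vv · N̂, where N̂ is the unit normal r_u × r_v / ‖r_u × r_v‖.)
L = 0;  M = 0;  N = 14*sqrt(17)/17

Compute the unit normal N̂(u, v) = (-4*sqrt(17)*u*cos(v)/(17*Abs(u)), -4*sqrt(17)*u*sin(v)/(17*Abs(u)), sqrt(17)*u/(17*Abs(u))), and the second partials r_uu, r_uv, r_vv. Take dot products:
  L(u, v) = r_uu · N̂ = 0,
  M(u, v) = r_uv · N̂ = 0,
  N(u, v) = r_vv · N̂ = 4*sqrt(17)*u^2/(17*Abs(u)).
Evaluating at (u, v) = (7/2, 2*pi/3):
  L = 0, M = 0, N = 14*sqrt(17)/17.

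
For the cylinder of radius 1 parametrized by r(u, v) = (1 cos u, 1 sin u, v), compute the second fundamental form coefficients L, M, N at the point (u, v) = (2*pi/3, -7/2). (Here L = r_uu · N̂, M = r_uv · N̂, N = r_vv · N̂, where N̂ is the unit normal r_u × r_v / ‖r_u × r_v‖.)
L = -1;  M = 0;  N = 0

Compute the unit normal N̂(u, v) = (cos(u), sin(u), 0), and the second partials r_uu, r_uv, r_vv. Take dot products:
  L(u, v) = r_uu · N̂ = -1,
  M(u, v) = r_uv · N̂ = 0,
  N(u, v) = r_vv · N̂ = 0.
Evaluating at (u, v) = (2*pi/3, -7/2):
  L = -1, M = 0, N = 0.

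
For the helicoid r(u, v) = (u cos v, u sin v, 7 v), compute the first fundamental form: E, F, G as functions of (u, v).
E = 1;  F = 0;  G = u^2 + 49

Compute partials: r_u = (cos(v), sin(v), 0), r_v = (-u*sin(v), u*cos(v), 7). Then
  E = r_u · r_u = 1,
  F = r_u · r_v = 0,
  G = r_v · r_v = u^2 + 49.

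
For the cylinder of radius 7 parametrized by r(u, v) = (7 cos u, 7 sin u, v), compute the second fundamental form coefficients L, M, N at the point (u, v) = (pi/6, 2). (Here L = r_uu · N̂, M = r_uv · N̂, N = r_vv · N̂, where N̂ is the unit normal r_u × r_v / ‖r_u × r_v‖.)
L = -7;  M = 0;  N = 0

Compute the unit normal N̂(u, v) = (cos(u), sin(u), 0), and the second partials r_uu, r_uv, r_vv. Take dot products:
  L(u, v) = r_uu · N̂ = -7,
  M(u, v) = r_uv · N̂ = 0,
  N(u, v) = r_vv · N̂ = 0.
Evaluating at (u, v) = (pi/6, 2):
  L = -7, M = 0, N = 0.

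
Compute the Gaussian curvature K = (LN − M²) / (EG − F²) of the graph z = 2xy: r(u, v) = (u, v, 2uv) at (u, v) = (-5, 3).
K = -4/18769

Coefficients of the first fundamental form: E = 4*v^2 + 1, F = 4*u*v, G = 4*u^2 + 1.
Coefficients of the second fundamental form: L = 0, M = 2/sqrt(4*u^2 + 4*v^2 + 1), N = 0.
Assemble K = (LN − M²)/(EG − F²) = -4/(16*u^4 + 32*u^2*v^2 + 8*u^2 + 16*v^4 + 8*v^2 + 1). At (u, v) = (-5, 3): K = -4/18769.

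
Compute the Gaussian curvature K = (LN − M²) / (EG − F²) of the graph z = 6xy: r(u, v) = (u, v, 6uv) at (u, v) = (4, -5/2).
K = -9/160801

Coefficients of the first fundamental form: E = 36*v^2 + 1, F = 36*u*v, G = 36*u^2 + 1.
Coefficients of the second fundamental form: L = 0, M = 6/sqrt(36*u^2 + 36*v^2 + 1), N = 0.
Assemble K = (LN − M²)/(EG − F²) = -36/(1296*u^4 + 2592*u^2*v^2 + 72*u^2 + 1296*v^4 + 72*v^2 + 1). At (u, v) = (4, -5/2): K = -9/160801.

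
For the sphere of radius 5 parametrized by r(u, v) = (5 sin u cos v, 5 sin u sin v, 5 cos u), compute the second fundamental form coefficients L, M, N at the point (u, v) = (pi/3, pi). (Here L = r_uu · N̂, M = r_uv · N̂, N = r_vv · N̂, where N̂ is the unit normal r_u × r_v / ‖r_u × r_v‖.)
L = -5;  M = 0;  N = -15/4

Compute the unit normal N̂(u, v) = (sin(u)^2*cos(v)/Abs(sin(u)), sin(u)^2*sin(v)/Abs(sin(u)), sin(2*u)/(2*Abs(sin(u)))), and the second partials r_uu, r_uv, r_vv. Take dot products:
  L(u, v) = r_uu · N̂ = -5*sin(u)/Abs(sin(u)),
  M(u, v) = r_uv · N̂ = 0,
  N(u, v) = r_vv · N̂ = -5*sin(u)^3/Abs(sin(u)).
Evaluating at (u, v) = (pi/3, pi):
  L = -5, M = 0, N = -15/4.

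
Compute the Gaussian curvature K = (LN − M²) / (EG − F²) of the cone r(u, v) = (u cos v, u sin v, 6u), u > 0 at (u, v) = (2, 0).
K = 0

Coefficients of the first fundamental form: E = 37, F = 0, G = u^2.
Coefficients of the second fundamental form: L = 0, M = 0, N = 6*sqrt(37)*u^2/(37*Abs(u)).
Assemble K = (LN − M²)/(EG − F²) = 0. At (u, v) = (2, 0): K = 0.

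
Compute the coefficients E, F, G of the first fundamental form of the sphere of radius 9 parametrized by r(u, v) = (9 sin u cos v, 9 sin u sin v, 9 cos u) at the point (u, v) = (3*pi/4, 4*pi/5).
E = 81;  F = 0;  G = 81/2

Partials: r_u = (9*cos(u)*cos(v), 9*sin(v)*cos(u), -9*sin(u)), r_v = (-9*sin(u)*sin(v), 9*sin(u)*cos(v), 0). As functions of (u, v):
  E = r_u · r_u = 81,
  F = r_u · r_v = 0,
  G = r_v · r_v = 81*sin(u)^2.
Evaluating at (u, v) = (3*pi/4, 4*pi/5): E = 81, F = 0, G = 81/2.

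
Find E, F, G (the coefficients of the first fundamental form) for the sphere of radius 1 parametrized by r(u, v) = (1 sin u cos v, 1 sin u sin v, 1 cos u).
E = 1;  F = 0;  G = sin(u)^2

Compute partials: r_u = (cos(u)*cos(v), sin(v)*cos(u), -sin(u)), r_v = (-sin(u)*sin(v), sin(u)*cos(v), 0). Then
  E = r_u · r_u = 1,
  F = r_u · r_v = 0,
  G = r_v · r_v = sin(u)^2.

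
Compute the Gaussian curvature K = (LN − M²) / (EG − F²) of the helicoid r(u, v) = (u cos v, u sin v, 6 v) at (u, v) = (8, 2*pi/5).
K = -9/2500

Coefficients of the first fundamental form: E = 1, F = 0, G = u^2 + 36.
Coefficients of the second fundamental form: L = 0, M = -6/sqrt(u^2 + 36), N = 0.
Assemble K = (LN − M²)/(EG − F²) = -36/(u^2 + 36)^2. At (u, v) = (8, 2*pi/5): K = -9/2500.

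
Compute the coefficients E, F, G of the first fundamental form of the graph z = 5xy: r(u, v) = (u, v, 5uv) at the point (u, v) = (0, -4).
E = 401;  F = 0;  G = 1

Partials: r_u = (1, 0, 5*v), r_v = (0, 1, 5*u). As functions of (u, v):
  E = r_u · r_u = 25*v^2 + 1,
  F = r_u · r_v = 25*u*v,
  G = r_v · r_v = 25*u^2 + 1.
Evaluating at (u, v) = (0, -4): E = 401, F = 0, G = 1.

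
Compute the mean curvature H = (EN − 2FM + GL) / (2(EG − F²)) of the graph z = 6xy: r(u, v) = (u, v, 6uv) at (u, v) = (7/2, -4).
H = 756*sqrt(1018)/259081

With E = 36*v^2 + 1, F = 36*u*v, G = 36*u^2 + 1, L = 0, M = 6/sqrt(36*u^2 + 36*v^2 + 1), N = 0, assemble
  H = (EN − 2FM + GL) / (2(EG − F²)) = -216*u*v/(36*u^2 + 36*v^2 + 1)^(3/2).
At (u, v) = (7/2, -4): H = 756*sqrt(1018)/259081.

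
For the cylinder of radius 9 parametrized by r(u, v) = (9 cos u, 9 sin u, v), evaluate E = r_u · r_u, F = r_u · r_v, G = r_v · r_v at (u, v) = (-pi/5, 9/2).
E = 81;  F = 0;  G = 1

Partials: r_u = (-9*sin(u), 9*cos(u), 0), r_v = (0, 0, 1). As functions of (u, v):
  E = r_u · r_u = 81,
  F = r_u · r_v = 0,
  G = r_v · r_v = 1.
Evaluating at (u, v) = (-pi/5, 9/2): E = 81, F = 0, G = 1.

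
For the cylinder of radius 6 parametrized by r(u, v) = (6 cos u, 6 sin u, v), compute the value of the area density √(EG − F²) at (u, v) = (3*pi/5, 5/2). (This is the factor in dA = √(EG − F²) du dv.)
√(EG − F²)|_{(3*pi/5, 5/2)} = 6

E = 36, F = 0, G = 1, so EG − F² = 36. Taking the positive square root: √(EG − F²) = 6. At (u, v) = (3*pi/5, 5/2): 6.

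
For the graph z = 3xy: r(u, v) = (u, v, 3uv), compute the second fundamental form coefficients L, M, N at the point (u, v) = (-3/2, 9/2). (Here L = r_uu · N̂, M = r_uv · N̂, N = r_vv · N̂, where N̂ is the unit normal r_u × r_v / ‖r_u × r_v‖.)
L = 0;  M = 3*sqrt(814)/407;  N = 0

Compute the unit normal N̂(u, v) = (-3*v/sqrt(9*u^2 + 9*v^2 + 1), -3*u/sqrt(9*u^2 + 9*v^2 + 1), 1/sqrt(9*u^2 + 9*v^2 + 1)), and the second partials r_uu, r_uv, r_vv. Take dot products:
  L(u, v) = r_uu · N̂ = 0,
  M(u, v) = r_uv · N̂ = 3/sqrt(9*u^2 + 9*v^2 + 1),
  N(u, v) = r_vv · N̂ = 0.
Evaluating at (u, v) = (-3/2, 9/2):
  L = 0, M = 3*sqrt(814)/407, N = 0.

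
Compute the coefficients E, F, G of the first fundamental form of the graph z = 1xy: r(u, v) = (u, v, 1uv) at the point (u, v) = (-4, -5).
E = 26;  F = 20;  G = 17

Partials: r_u = (1, 0, v), r_v = (0, 1, u). As functions of (u, v):
  E = r_u · r_u = v^2 + 1,
  F = r_u · r_v = u*v,
  G = r_v · r_v = u^2 + 1.
Evaluating at (u, v) = (-4, -5): E = 26, F = 20, G = 17.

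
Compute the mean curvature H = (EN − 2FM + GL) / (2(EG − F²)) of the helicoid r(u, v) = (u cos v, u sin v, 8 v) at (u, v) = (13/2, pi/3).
H = 0

With E = 1, F = 0, G = u^2 + 64, L = 0, M = -8/sqrt(u^2 + 64), N = 0, assemble
  H = (EN − 2FM + GL) / (2(EG − F²)) = 0.
At (u, v) = (13/2, pi/3): H = 0.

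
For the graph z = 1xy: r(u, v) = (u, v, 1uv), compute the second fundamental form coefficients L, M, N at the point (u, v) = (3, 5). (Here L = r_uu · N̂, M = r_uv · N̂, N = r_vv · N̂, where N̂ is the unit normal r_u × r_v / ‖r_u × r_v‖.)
L = 0;  M = sqrt(35)/35;  N = 0

Compute the unit normal N̂(u, v) = (-v/sqrt(u^2 + v^2 + 1), -u/sqrt(u^2 + v^2 + 1), 1/sqrt(u^2 + v^2 + 1)), and the second partials r_uu, r_uv, r_vv. Take dot products:
  L(u, v) = r_uu · N̂ = 0,
  M(u, v) = r_uv · N̂ = 1/sqrt(u^2 + v^2 + 1),
  N(u, v) = r_vv · N̂ = 0.
Evaluating at (u, v) = (3, 5):
  L = 0, M = sqrt(35)/35, N = 0.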